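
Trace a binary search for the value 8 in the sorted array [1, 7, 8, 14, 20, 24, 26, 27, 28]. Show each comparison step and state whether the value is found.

Binary search for 8 in [1, 7, 8, 14, 20, 24, 26, 27, 28]:

lo=0, hi=8, mid=4, arr[mid]=20 -> 20 > 8, search left half
lo=0, hi=3, mid=1, arr[mid]=7 -> 7 < 8, search right half
lo=2, hi=3, mid=2, arr[mid]=8 -> Found target at index 2!

Binary search finds 8 at index 2 after 3 comparisons. The search repeatedly halves the search space by comparing with the middle element.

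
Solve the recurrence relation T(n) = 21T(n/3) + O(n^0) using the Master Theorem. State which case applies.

Master Theorem for T(n) = 21T(n/3) + O(n^0):

a = 21, b = 3, c = 0
log_b(a) = log_3(21) = 2.7712

Case 1: c = 0 < log_3(21) = 2.7712
T(n) = O(n^(log_3 21))

For T(n) = 21T(n/3) + O(n^0): log_3(21) = 2.7712. This is Case 1 of the Master Theorem (c < log_b(a), work dominated by leaves), giving O(n^(log_3 21)).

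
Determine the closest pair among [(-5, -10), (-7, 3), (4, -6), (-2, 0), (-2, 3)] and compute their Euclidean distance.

Computing all pairwise distances among 5 points:

d((-5, -10), (-7, 3)) = 13.1529
d((-5, -10), (4, -6)) = 9.8489
d((-5, -10), (-2, 0)) = 10.4403
d((-5, -10), (-2, 3)) = 13.3417
d((-7, 3), (4, -6)) = 14.2127
d((-7, 3), (-2, 0)) = 5.831
d((-7, 3), (-2, 3)) = 5.0
d((4, -6), (-2, 0)) = 8.4853
d((4, -6), (-2, 3)) = 10.8167
d((-2, 0), (-2, 3)) = 3.0 <-- minimum

Closest pair: (-2, 0) and (-2, 3) with distance 3.0

The closest pair is (-2, 0) and (-2, 3) with Euclidean distance 3.0. For 5 points, brute-force pairwise comparison is shown above. For large n, the divide-and-conquer algorithm (sort by x, recurse on halves, check the dividing strip) achieves O(n log n).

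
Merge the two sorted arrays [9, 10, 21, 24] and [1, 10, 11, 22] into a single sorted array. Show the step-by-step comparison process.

Merging process:

Compare 9 vs 1: take 1 from right. Merged: [1]
Compare 9 vs 10: take 9 from left. Merged: [1, 9]
Compare 10 vs 10: take 10 from left. Merged: [1, 9, 10]
Compare 21 vs 10: take 10 from right. Merged: [1, 9, 10, 10]
Compare 21 vs 11: take 11 from right. Merged: [1, 9, 10, 10, 11]
Compare 21 vs 22: take 21 from left. Merged: [1, 9, 10, 10, 11, 21]
Compare 24 vs 22: take 22 from right. Merged: [1, 9, 10, 10, 11, 21, 22]
Append remaining from left: [24]. Merged: [1, 9, 10, 10, 11, 21, 22, 24]

Final merged array: [1, 9, 10, 10, 11, 21, 22, 24]
Total comparisons: 7

The merged array is [1, 9, 10, 10, 11, 21, 22, 24], requiring 7 comparisons. The merge step runs in O(n) time where n is the total number of elements.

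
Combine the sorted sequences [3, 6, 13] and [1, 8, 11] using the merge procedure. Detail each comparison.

Merging process:

Compare 3 vs 1: take 1 from right. Merged: [1]
Compare 3 vs 8: take 3 from left. Merged: [1, 3]
Compare 6 vs 8: take 6 from left. Merged: [1, 3, 6]
Compare 13 vs 8: take 8 from right. Merged: [1, 3, 6, 8]
Compare 13 vs 11: take 11 from right. Merged: [1, 3, 6, 8, 11]
Append remaining from left: [13]. Merged: [1, 3, 6, 8, 11, 13]

Final merged array: [1, 3, 6, 8, 11, 13]
Total comparisons: 5

The merged array is [1, 3, 6, 8, 11, 13], requiring 5 comparisons. The merge step runs in O(n) time where n is the total number of elements.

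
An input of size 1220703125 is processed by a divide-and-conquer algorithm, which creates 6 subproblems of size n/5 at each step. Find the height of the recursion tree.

For divide and conquer with division factor 5:

Problem sizes at each level:
Level 0: 1220703125
Level 1: 244140625
Level 2: 48828125
Level 3: 9765625
Level 4: 1953125
Level 5: 390625
Level 6: 78125
Level 7: 15625
Level 8: 3125
Level 9: 625
Level 10: 125
Level 11: 25
Level 12: 5
Level 13: 1

The root is level 0 and the size-1 base case is level 13 (the tree spans levels 0 through 13, i.e. 14 levels counting the root), so the depth is the number of divisions: log_5(1220703125) = 13

The recursion tree depth is log_5(1220703125) = 13. At each level, the problem size is divided by 5, so it takes 13 divisions to reduce to a base case of size 1. The algorithm makes 6 recursive calls at each level.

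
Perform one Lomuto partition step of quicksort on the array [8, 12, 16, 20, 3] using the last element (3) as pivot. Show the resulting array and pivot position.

Lomuto partition with pivot = 3:

Initial array: [8, 12, 16, 20, 3]

arr[0]=8 > 3: no swap
arr[1]=12 > 3: no swap
arr[2]=16 > 3: no swap
arr[3]=20 > 3: no swap

Place pivot at position 0: [3, 12, 16, 20, 8]
Pivot position: 0

After partitioning with pivot 3, the array becomes [3, 12, 16, 20, 8]. The pivot is placed at index 0. All elements to the left of the pivot are <= 3, and all elements to the right are > 3.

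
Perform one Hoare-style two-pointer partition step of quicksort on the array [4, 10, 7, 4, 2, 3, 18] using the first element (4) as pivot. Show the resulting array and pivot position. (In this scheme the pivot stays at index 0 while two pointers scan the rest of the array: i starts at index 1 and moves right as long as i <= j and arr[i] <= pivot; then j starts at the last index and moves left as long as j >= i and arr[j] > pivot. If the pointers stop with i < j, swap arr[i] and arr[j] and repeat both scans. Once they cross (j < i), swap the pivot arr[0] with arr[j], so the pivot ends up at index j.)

Hoare-style two-pointer partition with pivot = 4:

Initial array: [4, 10, 7, 4, 2, 3, 18]

Pointers start at i = 1, j = 6.
i stops at index 1 (arr[1]=10 > 4), j stops at index 5 (arr[5]=3 <= 4): swap arr[1] and arr[5], array becomes [4, 3, 7, 4, 2, 10, 18]
i stops at index 2 (arr[2]=7 > 4), j stops at index 4 (arr[4]=2 <= 4): swap arr[2] and arr[4], array becomes [4, 3, 2, 4, 7, 10, 18]
i ends at 4, j ends at 3: the pointers have crossed (j < i), so scanning stops.

Swap pivot arr[0] with arr[3] to place pivot at position 3: [4, 3, 2, 4, 7, 10, 18]
Pivot position: 3

After partitioning with pivot 4, the array becomes [4, 3, 2, 4, 7, 10, 18]. The pivot is placed at index 3. All elements to the left of the pivot are <= 4, and all elements to the right are > 4.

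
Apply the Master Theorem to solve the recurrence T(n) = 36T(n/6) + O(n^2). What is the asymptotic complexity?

Master Theorem for T(n) = 36T(n/6) + O(n^2):

a = 36, b = 6, c = 2
log_b(a) = log_6(36) = 2.0000

Case 2: c = 2 = log_6(36) = 2.0000
T(n) = O(n^2 log n) = O(n^2 log n)

For T(n) = 36T(n/6) + O(n^2): log_6(36) = 2.0000. This is Case 2 of the Master Theorem (c = log_b(a), equal work at all levels), giving O(n^2 log n).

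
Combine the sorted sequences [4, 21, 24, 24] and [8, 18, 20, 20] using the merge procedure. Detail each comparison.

Merging process:

Compare 4 vs 8: take 4 from left. Merged: [4]
Compare 21 vs 8: take 8 from right. Merged: [4, 8]
Compare 21 vs 18: take 18 from right. Merged: [4, 8, 18]
Compare 21 vs 20: take 20 from right. Merged: [4, 8, 18, 20]
Compare 21 vs 20: take 20 from right. Merged: [4, 8, 18, 20, 20]
Append remaining from left: [21, 24, 24]. Merged: [4, 8, 18, 20, 20, 21, 24, 24]

Final merged array: [4, 8, 18, 20, 20, 21, 24, 24]
Total comparisons: 5

The merged array is [4, 8, 18, 20, 20, 21, 24, 24], requiring 5 comparisons. The merge step runs in O(n) time where n is the total number of elements.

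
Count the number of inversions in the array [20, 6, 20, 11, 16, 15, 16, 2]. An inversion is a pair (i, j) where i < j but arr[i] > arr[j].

Finding inversions in [20, 6, 20, 11, 16, 15, 16, 2]:

(0, 1): arr[0]=20 > arr[1]=6
(0, 3): arr[0]=20 > arr[3]=11
(0, 4): arr[0]=20 > arr[4]=16
(0, 5): arr[0]=20 > arr[5]=15
(0, 6): arr[0]=20 > arr[6]=16
(0, 7): arr[0]=20 > arr[7]=2
(1, 7): arr[1]=6 > arr[7]=2
(2, 3): arr[2]=20 > arr[3]=11
(2, 4): arr[2]=20 > arr[4]=16
(2, 5): arr[2]=20 > arr[5]=15
(2, 6): arr[2]=20 > arr[6]=16
(2, 7): arr[2]=20 > arr[7]=2
(3, 7): arr[3]=11 > arr[7]=2
(4, 5): arr[4]=16 > arr[5]=15
(4, 7): arr[4]=16 > arr[7]=2
(5, 7): arr[5]=15 > arr[7]=2
(6, 7): arr[6]=16 > arr[7]=2

Total inversions: 17

The array has 17 inversion(s): (0,1), (0,3), (0,4), (0,5), (0,6), (0,7), (1,7), (2,3), (2,4), (2,5), (2,6), (2,7), (3,7), (4,5), (4,7), (5,7), (6,7). Each pair (i,j) satisfies i < j and arr[i] > arr[j].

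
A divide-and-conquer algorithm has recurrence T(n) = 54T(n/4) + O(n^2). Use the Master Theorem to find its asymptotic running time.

Master Theorem for T(n) = 54T(n/4) + O(n^2):

a = 54, b = 4, c = 2
log_b(a) = log_4(54) = 2.8774

Case 1: c = 2 < log_4(54) = 2.8774
T(n) = O(n^(log_4 54))

For T(n) = 54T(n/4) + O(n^2): log_4(54) = 2.8774. This is Case 1 of the Master Theorem (c < log_b(a), work dominated by leaves), giving O(n^(log_4 54)).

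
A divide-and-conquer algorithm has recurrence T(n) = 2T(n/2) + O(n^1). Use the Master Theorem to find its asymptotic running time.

Master Theorem for T(n) = 2T(n/2) + O(n^1):

a = 2, b = 2, c = 1
log_b(a) = log_2(2) = 1.0000

Case 2: c = 1 = log_2(2) = 1.0000
T(n) = O(n^1 log n) = O(n log n)

For T(n) = 2T(n/2) + O(n^1): log_2(2) = 1.0000. This is Case 2 of the Master Theorem (c = log_b(a), equal work at all levels), giving O(n log n).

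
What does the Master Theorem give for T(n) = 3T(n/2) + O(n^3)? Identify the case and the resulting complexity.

Master Theorem for T(n) = 3T(n/2) + O(n^3):

a = 3, b = 2, c = 3
log_b(a) = log_2(3) = 1.5850

Case 3: c = 3 > log_2(3) = 1.5850
T(n) = O(n^3) = O(n^3)

For T(n) = 3T(n/2) + O(n^3): log_2(3) = 1.5850. This is Case 3 of the Master Theorem (c > log_b(a), work dominated by root), giving O(n^3).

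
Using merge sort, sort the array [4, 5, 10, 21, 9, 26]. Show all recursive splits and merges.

Merge sort trace:

Split: [4, 5, 10, 21, 9, 26] -> [4, 5, 10] and [21, 9, 26]
  Split: [4, 5, 10] -> [4] and [5, 10]
    Split: [5, 10] -> [5] and [10]
    Merge: [5] + [10] -> [5, 10]
  Merge: [4] + [5, 10] -> [4, 5, 10]
  Split: [21, 9, 26] -> [21] and [9, 26]
    Split: [9, 26] -> [9] and [26]
    Merge: [9] + [26] -> [9, 26]
  Merge: [21] + [9, 26] -> [9, 21, 26]
Merge: [4, 5, 10] + [9, 21, 26] -> [4, 5, 9, 10, 21, 26]

Final sorted array: [4, 5, 9, 10, 21, 26]

The merge sort proceeds by recursively splitting the array and merging sorted halves.
After all merges, the sorted array is [4, 5, 9, 10, 21, 26].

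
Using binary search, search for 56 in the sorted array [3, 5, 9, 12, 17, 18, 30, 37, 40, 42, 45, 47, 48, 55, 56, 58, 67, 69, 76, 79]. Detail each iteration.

Binary search for 56 in [3, 5, 9, 12, 17, 18, 30, 37, 40, 42, 45, 47, 48, 55, 56, 58, 67, 69, 76, 79]:

lo=0, hi=19, mid=9, arr[mid]=42 -> 42 < 56, search right half
lo=10, hi=19, mid=14, arr[mid]=56 -> Found target at index 14!

Binary search finds 56 at index 14 after 2 comparisons. The search repeatedly halves the search space by comparing with the middle element.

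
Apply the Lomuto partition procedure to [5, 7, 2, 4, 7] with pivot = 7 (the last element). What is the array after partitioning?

Lomuto partition with pivot = 7:

Initial array: [5, 7, 2, 4, 7]

arr[0]=5 <= 7: swap with position 0, array becomes [5, 7, 2, 4, 7]
arr[1]=7 <= 7: swap with position 1, array becomes [5, 7, 2, 4, 7]
arr[2]=2 <= 7: swap with position 2, array becomes [5, 7, 2, 4, 7]
arr[3]=4 <= 7: swap with position 3, array becomes [5, 7, 2, 4, 7]

Place pivot at position 4: [5, 7, 2, 4, 7]
Pivot position: 4

After partitioning with pivot 7, the array becomes [5, 7, 2, 4, 7]. The pivot is placed at index 4. All elements to the left of the pivot are <= 7, and all elements to the right are > 7.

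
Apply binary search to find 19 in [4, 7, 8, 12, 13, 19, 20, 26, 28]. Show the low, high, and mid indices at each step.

Binary search for 19 in [4, 7, 8, 12, 13, 19, 20, 26, 28]:

lo=0, hi=8, mid=4, arr[mid]=13 -> 13 < 19, search right half
lo=5, hi=8, mid=6, arr[mid]=20 -> 20 > 19, search left half
lo=5, hi=5, mid=5, arr[mid]=19 -> Found target at index 5!

Binary search finds 19 at index 5 after 3 comparisons. The search repeatedly halves the search space by comparing with the middle element.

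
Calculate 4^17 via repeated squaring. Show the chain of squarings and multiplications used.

Computing 4^17 by squaring (build up from 4^1; each line after the first costs one multiplication):

4^1 = 4
4^2 = (4^1)^2 = 4^2 = 16
4^4 = (4^2)^2 = 16^2 = 256
4^8 = (4^4)^2 = 256^2 = 65536
4^16 = (4^8)^2 = 65536^2 = 4294967296
4^17 = 4 * 4^16 = 4 * 4294967296 = 17179869184

Result: 17179869184
Multiplications needed: 5 (5 lines after 4^1)

4^17 = 17179869184. Using exponentiation by squaring, this requires 5 multiplications. The key idea: if the exponent is even, square the half-power; if odd, multiply by the base once.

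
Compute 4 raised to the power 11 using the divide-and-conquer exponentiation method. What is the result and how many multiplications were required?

Computing 4^11 by squaring (build up from 4^1; each line after the first costs one multiplication):

4^1 = 4
4^2 = (4^1)^2 = 4^2 = 16
4^4 = (4^2)^2 = 16^2 = 256
4^5 = 4 * 4^4 = 4 * 256 = 1024
4^10 = (4^5)^2 = 1024^2 = 1048576
4^11 = 4 * 4^10 = 4 * 1048576 = 4194304

Result: 4194304
Multiplications needed: 5 (5 lines after 4^1)

4^11 = 4194304. Using exponentiation by squaring, this requires 5 multiplications. The key idea: if the exponent is even, square the half-power; if odd, multiply by the base once.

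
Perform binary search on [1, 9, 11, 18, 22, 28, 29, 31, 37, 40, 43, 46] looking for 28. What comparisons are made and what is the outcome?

Binary search for 28 in [1, 9, 11, 18, 22, 28, 29, 31, 37, 40, 43, 46]:

lo=0, hi=11, mid=5, arr[mid]=28 -> Found target at index 5!

Binary search finds 28 at index 5 after 1 comparisons. The search repeatedly halves the search space by comparing with the middle element.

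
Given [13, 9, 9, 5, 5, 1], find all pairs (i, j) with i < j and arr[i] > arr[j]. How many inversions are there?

Finding inversions in [13, 9, 9, 5, 5, 1]:

(0, 1): arr[0]=13 > arr[1]=9
(0, 2): arr[0]=13 > arr[2]=9
(0, 3): arr[0]=13 > arr[3]=5
(0, 4): arr[0]=13 > arr[4]=5
(0, 5): arr[0]=13 > arr[5]=1
(1, 3): arr[1]=9 > arr[3]=5
(1, 4): arr[1]=9 > arr[4]=5
(1, 5): arr[1]=9 > arr[5]=1
(2, 3): arr[2]=9 > arr[3]=5
(2, 4): arr[2]=9 > arr[4]=5
(2, 5): arr[2]=9 > arr[5]=1
(3, 5): arr[3]=5 > arr[5]=1
(4, 5): arr[4]=5 > arr[5]=1

Total inversions: 13

The array has 13 inversion(s): (0,1), (0,2), (0,3), (0,4), (0,5), (1,3), (1,4), (1,5), (2,3), (2,4), (2,5), (3,5), (4,5). Each pair (i,j) satisfies i < j and arr[i] > arr[j].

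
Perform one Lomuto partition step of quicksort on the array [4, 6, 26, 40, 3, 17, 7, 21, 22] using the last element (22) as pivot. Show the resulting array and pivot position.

Lomuto partition with pivot = 22:

Initial array: [4, 6, 26, 40, 3, 17, 7, 21, 22]

arr[0]=4 <= 22: swap with position 0, array becomes [4, 6, 26, 40, 3, 17, 7, 21, 22]
arr[1]=6 <= 22: swap with position 1, array becomes [4, 6, 26, 40, 3, 17, 7, 21, 22]
arr[2]=26 > 22: no swap
arr[3]=40 > 22: no swap
arr[4]=3 <= 22: swap with position 2, array becomes [4, 6, 3, 40, 26, 17, 7, 21, 22]
arr[5]=17 <= 22: swap with position 3, array becomes [4, 6, 3, 17, 26, 40, 7, 21, 22]
arr[6]=7 <= 22: swap with position 4, array becomes [4, 6, 3, 17, 7, 40, 26, 21, 22]
arr[7]=21 <= 22: swap with position 5, array becomes [4, 6, 3, 17, 7, 21, 26, 40, 22]

Place pivot at position 6: [4, 6, 3, 17, 7, 21, 22, 40, 26]
Pivot position: 6

After partitioning with pivot 22, the array becomes [4, 6, 3, 17, 7, 21, 22, 40, 26]. The pivot is placed at index 6. All elements to the left of the pivot are <= 22, and all elements to the right are > 22.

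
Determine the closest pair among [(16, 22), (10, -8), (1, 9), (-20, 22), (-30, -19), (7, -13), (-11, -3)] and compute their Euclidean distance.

Computing all pairwise distances among 7 points:

d((16, 22), (10, -8)) = 30.5941
d((16, 22), (1, 9)) = 19.8494
d((16, 22), (-20, 22)) = 36.0
d((16, 22), (-30, -19)) = 61.6198
d((16, 22), (7, -13)) = 36.1386
d((16, 22), (-11, -3)) = 36.7967
d((10, -8), (1, 9)) = 19.2354
d((10, -8), (-20, 22)) = 42.4264
d((10, -8), (-30, -19)) = 41.4849
d((10, -8), (7, -13)) = 5.831 <-- minimum
d((10, -8), (-11, -3)) = 21.587
d((1, 9), (-20, 22)) = 24.6982
d((1, 9), (-30, -19)) = 41.7732
d((1, 9), (7, -13)) = 22.8035
d((1, 9), (-11, -3)) = 16.9706
d((-20, 22), (-30, -19)) = 42.2019
d((-20, 22), (7, -13)) = 44.2041
d((-20, 22), (-11, -3)) = 26.5707
d((-30, -19), (7, -13)) = 37.4833
d((-30, -19), (-11, -3)) = 24.8395
d((7, -13), (-11, -3)) = 20.5913

Closest pair: (10, -8) and (7, -13) with distance 5.831

The closest pair is (10, -8) and (7, -13) with Euclidean distance 5.831. For 7 points, brute-force pairwise comparison is shown above. For large n, the divide-and-conquer algorithm (sort by x, recurse on halves, check the dividing strip) achieves O(n log n).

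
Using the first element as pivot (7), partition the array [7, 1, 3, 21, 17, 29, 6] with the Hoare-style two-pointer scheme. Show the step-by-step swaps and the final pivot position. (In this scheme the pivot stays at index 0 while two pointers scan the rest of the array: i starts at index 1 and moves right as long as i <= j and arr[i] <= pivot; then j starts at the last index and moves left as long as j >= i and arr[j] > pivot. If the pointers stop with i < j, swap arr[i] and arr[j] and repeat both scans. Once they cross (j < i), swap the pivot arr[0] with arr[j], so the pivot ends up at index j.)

Hoare-style two-pointer partition with pivot = 7:

Initial array: [7, 1, 3, 21, 17, 29, 6]

Pointers start at i = 1, j = 6.
i stops at index 3 (arr[3]=21 > 7), j stops at index 6 (arr[6]=6 <= 7): swap arr[3] and arr[6], array becomes [7, 1, 3, 6, 17, 29, 21]
i ends at 4, j ends at 3: the pointers have crossed (j < i), so scanning stops.

Swap pivot arr[0] with arr[3] to place pivot at position 3: [6, 1, 3, 7, 17, 29, 21]
Pivot position: 3

After partitioning with pivot 7, the array becomes [6, 1, 3, 7, 17, 29, 21]. The pivot is placed at index 3. All elements to the left of the pivot are <= 7, and all elements to the right are > 7.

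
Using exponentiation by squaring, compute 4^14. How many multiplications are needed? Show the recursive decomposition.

Computing 4^14 by squaring (build up from 4^1; each line after the first costs one multiplication):

4^1 = 4
4^2 = (4^1)^2 = 4^2 = 16
4^3 = 4 * 4^2 = 4 * 16 = 64
4^6 = (4^3)^2 = 64^2 = 4096
4^7 = 4 * 4^6 = 4 * 4096 = 16384
4^14 = (4^7)^2 = 16384^2 = 268435456

Result: 268435456
Multiplications needed: 5 (5 lines after 4^1)

4^14 = 268435456. Using exponentiation by squaring, this requires 5 multiplications. The key idea: if the exponent is even, square the half-power; if odd, multiply by the base once.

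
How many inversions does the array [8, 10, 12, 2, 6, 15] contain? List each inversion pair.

Finding inversions in [8, 10, 12, 2, 6, 15]:

(0, 3): arr[0]=8 > arr[3]=2
(0, 4): arr[0]=8 > arr[4]=6
(1, 3): arr[1]=10 > arr[3]=2
(1, 4): arr[1]=10 > arr[4]=6
(2, 3): arr[2]=12 > arr[3]=2
(2, 4): arr[2]=12 > arr[4]=6

Total inversions: 6

The array has 6 inversion(s): (0,3), (0,4), (1,3), (1,4), (2,3), (2,4). Each pair (i,j) satisfies i < j and arr[i] > arr[j].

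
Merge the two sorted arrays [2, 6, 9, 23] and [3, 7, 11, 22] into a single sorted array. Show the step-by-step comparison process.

Merging process:

Compare 2 vs 3: take 2 from left. Merged: [2]
Compare 6 vs 3: take 3 from right. Merged: [2, 3]
Compare 6 vs 7: take 6 from left. Merged: [2, 3, 6]
Compare 9 vs 7: take 7 from right. Merged: [2, 3, 6, 7]
Compare 9 vs 11: take 9 from left. Merged: [2, 3, 6, 7, 9]
Compare 23 vs 11: take 11 from right. Merged: [2, 3, 6, 7, 9, 11]
Compare 23 vs 22: take 22 from right. Merged: [2, 3, 6, 7, 9, 11, 22]
Append remaining from left: [23]. Merged: [2, 3, 6, 7, 9, 11, 22, 23]

Final merged array: [2, 3, 6, 7, 9, 11, 22, 23]
Total comparisons: 7

The merged array is [2, 3, 6, 7, 9, 11, 22, 23], requiring 7 comparisons. The merge step runs in O(n) time where n is the total number of elements.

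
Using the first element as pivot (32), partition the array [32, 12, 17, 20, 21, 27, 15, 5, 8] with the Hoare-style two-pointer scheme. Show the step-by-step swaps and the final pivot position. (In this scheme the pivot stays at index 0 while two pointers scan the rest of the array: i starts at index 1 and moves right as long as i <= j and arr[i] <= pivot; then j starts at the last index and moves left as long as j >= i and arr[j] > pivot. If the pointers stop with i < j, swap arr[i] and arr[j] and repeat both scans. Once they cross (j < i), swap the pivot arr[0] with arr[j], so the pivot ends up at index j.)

Hoare-style two-pointer partition with pivot = 32:

Initial array: [32, 12, 17, 20, 21, 27, 15, 5, 8]

Pointers start at i = 1, j = 8.
i ends at 9, j ends at 8: the pointers have crossed (j < i), so scanning stops.

Swap pivot arr[0] with arr[8] to place pivot at position 8: [8, 12, 17, 20, 21, 27, 15, 5, 32]
Pivot position: 8

After partitioning with pivot 32, the array becomes [8, 12, 17, 20, 21, 27, 15, 5, 32]. The pivot is placed at index 8. All elements to the left of the pivot are <= 32, and all elements to the right are > 32.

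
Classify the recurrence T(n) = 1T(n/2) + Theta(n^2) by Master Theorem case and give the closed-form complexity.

Master Theorem for T(n) = 1T(n/2) + O(n^2):

a = 1, b = 2, c = 2
log_b(a) = log_2(1) = 0.0000

Case 3: c = 2 > log_2(1) = 0.0000
T(n) = O(n^2) = O(n^2)

For T(n) = 1T(n/2) + O(n^2): log_2(1) = 0.0000. This is Case 3 of the Master Theorem (c > log_b(a), work dominated by root), giving O(n^2).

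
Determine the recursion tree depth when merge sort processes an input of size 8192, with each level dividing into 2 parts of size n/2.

For divide and conquer with division factor 2:

Problem sizes at each level:
Level 0: 8192
Level 1: 4096
Level 2: 2048
Level 3: 1024
Level 4: 512
Level 5: 256
Level 6: 128
Level 7: 64
Level 8: 32
Level 9: 16
Level 10: 8
Level 11: 4
Level 12: 2
Level 13: 1

The root is level 0 and the size-1 base case is level 13 (the tree spans levels 0 through 13, i.e. 14 levels counting the root), so the depth is the number of divisions: log_2(8192) = 13

The recursion tree depth is log_2(8192) = 13. At each level, the problem size is divided by 2, so it takes 13 divisions to reduce to a base case of size 1. The algorithm makes 2 recursive calls at each level.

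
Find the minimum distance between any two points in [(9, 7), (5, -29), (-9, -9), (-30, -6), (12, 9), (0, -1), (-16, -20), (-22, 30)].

Computing all pairwise distances among 8 points:

d((9, 7), (5, -29)) = 36.2215
d((9, 7), (-9, -9)) = 24.0832
d((9, 7), (-30, -6)) = 41.1096
d((9, 7), (12, 9)) = 3.6056 <-- minimum
d((9, 7), (0, -1)) = 12.0416
d((9, 7), (-16, -20)) = 36.7967
d((9, 7), (-22, 30)) = 38.6005
d((5, -29), (-9, -9)) = 24.4131
d((5, -29), (-30, -6)) = 41.8808
d((5, -29), (12, 9)) = 38.6394
d((5, -29), (0, -1)) = 28.4429
d((5, -29), (-16, -20)) = 22.8473
d((5, -29), (-22, 30)) = 64.8845
d((-9, -9), (-30, -6)) = 21.2132
d((-9, -9), (12, 9)) = 27.6586
d((-9, -9), (0, -1)) = 12.0416
d((-9, -9), (-16, -20)) = 13.0384
d((-9, -9), (-22, 30)) = 41.1096
d((-30, -6), (12, 9)) = 44.5982
d((-30, -6), (0, -1)) = 30.4138
d((-30, -6), (-16, -20)) = 19.799
d((-30, -6), (-22, 30)) = 36.8782
d((12, 9), (0, -1)) = 15.6205
d((12, 9), (-16, -20)) = 40.3113
d((12, 9), (-22, 30)) = 39.9625
d((0, -1), (-16, -20)) = 24.8395
d((0, -1), (-22, 30)) = 38.0132
d((-16, -20), (-22, 30)) = 50.3587

Closest pair: (9, 7) and (12, 9) with distance 3.6056

The closest pair is (9, 7) and (12, 9) with Euclidean distance 3.6056. For 8 points, brute-force pairwise comparison is shown above. For large n, the divide-and-conquer algorithm (sort by x, recurse on halves, check the dividing strip) achieves O(n log n).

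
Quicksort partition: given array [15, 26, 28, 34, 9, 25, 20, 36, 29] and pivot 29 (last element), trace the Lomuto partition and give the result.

Lomuto partition with pivot = 29:

Initial array: [15, 26, 28, 34, 9, 25, 20, 36, 29]

arr[0]=15 <= 29: swap with position 0, array becomes [15, 26, 28, 34, 9, 25, 20, 36, 29]
arr[1]=26 <= 29: swap with position 1, array becomes [15, 26, 28, 34, 9, 25, 20, 36, 29]
arr[2]=28 <= 29: swap with position 2, array becomes [15, 26, 28, 34, 9, 25, 20, 36, 29]
arr[3]=34 > 29: no swap
arr[4]=9 <= 29: swap with position 3, array becomes [15, 26, 28, 9, 34, 25, 20, 36, 29]
arr[5]=25 <= 29: swap with position 4, array becomes [15, 26, 28, 9, 25, 34, 20, 36, 29]
arr[6]=20 <= 29: swap with position 5, array becomes [15, 26, 28, 9, 25, 20, 34, 36, 29]
arr[7]=36 > 29: no swap

Place pivot at position 6: [15, 26, 28, 9, 25, 20, 29, 36, 34]
Pivot position: 6

After partitioning with pivot 29, the array becomes [15, 26, 28, 9, 25, 20, 29, 36, 34]. The pivot is placed at index 6. All elements to the left of the pivot are <= 29, and all elements to the right are > 29.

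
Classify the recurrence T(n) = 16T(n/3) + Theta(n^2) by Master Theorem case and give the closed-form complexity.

Master Theorem for T(n) = 16T(n/3) + O(n^2):

a = 16, b = 3, c = 2
log_b(a) = log_3(16) = 2.5237

Case 1: c = 2 < log_3(16) = 2.5237
T(n) = O(n^(log_3 16))

For T(n) = 16T(n/3) + O(n^2): log_3(16) = 2.5237. This is Case 1 of the Master Theorem (c < log_b(a), work dominated by leaves), giving O(n^(log_3 16)).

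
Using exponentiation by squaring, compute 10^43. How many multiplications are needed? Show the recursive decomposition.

Computing 10^43 by squaring (build up from 10^1; each line after the first costs one multiplication):

10^1 = 10
10^2 = (10^1)^2 = 10^2 = 100
10^4 = (10^2)^2 = 100^2 = 10000
10^5 = 10 * 10^4 = 10 * 10000 = 100000
10^10 = (10^5)^2 = 100000^2 = 10000000000
10^20 = (10^10)^2 = 10000000000^2 = 100000000000000000000
10^21 = 10 * 10^20 = 10 * 100000000000000000000 = 1000000000000000000000
10^42 = (10^21)^2 = 1000000000000000000000^2 = 1000000000000000000000000000000000000000000
10^43 = 10 * 10^42 = 10 * 1000000000000000000000000000000000000000000 = 10000000000000000000000000000000000000000000

Result: 10000000000000000000000000000000000000000000
Multiplications needed: 8 (8 lines after 10^1)

10^43 = 10000000000000000000000000000000000000000000. Using exponentiation by squaring, this requires 8 multiplications. The key idea: if the exponent is even, square the half-power; if odd, multiply by the base once.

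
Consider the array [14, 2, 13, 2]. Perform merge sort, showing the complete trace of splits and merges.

Merge sort trace:

Split: [14, 2, 13, 2] -> [14, 2] and [13, 2]
  Split: [14, 2] -> [14] and [2]
  Merge: [14] + [2] -> [2, 14]
  Split: [13, 2] -> [13] and [2]
  Merge: [13] + [2] -> [2, 13]
Merge: [2, 14] + [2, 13] -> [2, 2, 13, 14]

Final sorted array: [2, 2, 13, 14]

The merge sort proceeds by recursively splitting the array and merging sorted halves.
After all merges, the sorted array is [2, 2, 13, 14].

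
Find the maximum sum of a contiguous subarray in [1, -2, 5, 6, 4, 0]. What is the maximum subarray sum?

Using Kadane's algorithm on [1, -2, 5, 6, 4, 0]:

Scanning through the array:
Position 1 (value -2): max_ending_here = -1, max_so_far = 1
Position 2 (value 5): max_ending_here = 5, max_so_far = 5
Position 3 (value 6): max_ending_here = 11, max_so_far = 11
Position 4 (value 4): max_ending_here = 15, max_so_far = 15
Position 5 (value 0): max_ending_here = 15, max_so_far = 15

Maximum subarray: [5, 6, 4]
Maximum sum: 15

The maximum subarray is [5, 6, 4] with sum 15. This subarray runs from index 2 to index 4.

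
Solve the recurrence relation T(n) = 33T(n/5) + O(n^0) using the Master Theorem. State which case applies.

Master Theorem for T(n) = 33T(n/5) + O(n^0):

a = 33, b = 5, c = 0
log_b(a) = log_5(33) = 2.1725

Case 1: c = 0 < log_5(33) = 2.1725
T(n) = O(n^(log_5 33))

For T(n) = 33T(n/5) + O(n^0): log_5(33) = 2.1725. This is Case 1 of the Master Theorem (c < log_b(a), work dominated by leaves), giving O(n^(log_5 33)).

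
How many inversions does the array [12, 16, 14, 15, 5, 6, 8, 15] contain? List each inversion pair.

Finding inversions in [12, 16, 14, 15, 5, 6, 8, 15]:

(0, 4): arr[0]=12 > arr[4]=5
(0, 5): arr[0]=12 > arr[5]=6
(0, 6): arr[0]=12 > arr[6]=8
(1, 2): arr[1]=16 > arr[2]=14
(1, 3): arr[1]=16 > arr[3]=15
(1, 4): arr[1]=16 > arr[4]=5
(1, 5): arr[1]=16 > arr[5]=6
(1, 6): arr[1]=16 > arr[6]=8
(1, 7): arr[1]=16 > arr[7]=15
(2, 4): arr[2]=14 > arr[4]=5
(2, 5): arr[2]=14 > arr[5]=6
(2, 6): arr[2]=14 > arr[6]=8
(3, 4): arr[3]=15 > arr[4]=5
(3, 5): arr[3]=15 > arr[5]=6
(3, 6): arr[3]=15 > arr[6]=8

Total inversions: 15

The array has 15 inversion(s): (0,4), (0,5), (0,6), (1,2), (1,3), (1,4), (1,5), (1,6), (1,7), (2,4), (2,5), (2,6), (3,4), (3,5), (3,6). Each pair (i,j) satisfies i < j and arr[i] > arr[j].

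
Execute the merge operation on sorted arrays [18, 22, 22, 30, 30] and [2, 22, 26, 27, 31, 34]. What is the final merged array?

Merging process:

Compare 18 vs 2: take 2 from right. Merged: [2]
Compare 18 vs 22: take 18 from left. Merged: [2, 18]
Compare 22 vs 22: take 22 from left. Merged: [2, 18, 22]
Compare 22 vs 22: take 22 from left. Merged: [2, 18, 22, 22]
Compare 30 vs 22: take 22 from right. Merged: [2, 18, 22, 22, 22]
Compare 30 vs 26: take 26 from right. Merged: [2, 18, 22, 22, 22, 26]
Compare 30 vs 27: take 27 from right. Merged: [2, 18, 22, 22, 22, 26, 27]
Compare 30 vs 31: take 30 from left. Merged: [2, 18, 22, 22, 22, 26, 27, 30]
Compare 30 vs 31: take 30 from left. Merged: [2, 18, 22, 22, 22, 26, 27, 30, 30]
Append remaining from right: [31, 34]. Merged: [2, 18, 22, 22, 22, 26, 27, 30, 30, 31, 34]

Final merged array: [2, 18, 22, 22, 22, 26, 27, 30, 30, 31, 34]
Total comparisons: 9

The merged array is [2, 18, 22, 22, 22, 26, 27, 30, 30, 31, 34], requiring 9 comparisons. The merge step runs in O(n) time where n is the total number of elements.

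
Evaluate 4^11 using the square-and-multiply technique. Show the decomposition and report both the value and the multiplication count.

Computing 4^11 by squaring (build up from 4^1; each line after the first costs one multiplication):

4^1 = 4
4^2 = (4^1)^2 = 4^2 = 16
4^4 = (4^2)^2 = 16^2 = 256
4^5 = 4 * 4^4 = 4 * 256 = 1024
4^10 = (4^5)^2 = 1024^2 = 1048576
4^11 = 4 * 4^10 = 4 * 1048576 = 4194304

Result: 4194304
Multiplications needed: 5 (5 lines after 4^1)

4^11 = 4194304. Using exponentiation by squaring, this requires 5 multiplications. The key idea: if the exponent is even, square the half-power; if odd, multiply by the base once.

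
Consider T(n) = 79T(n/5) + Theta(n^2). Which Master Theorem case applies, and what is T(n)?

Master Theorem for T(n) = 79T(n/5) + O(n^2):

a = 79, b = 5, c = 2
log_b(a) = log_5(79) = 2.7149

Case 1: c = 2 < log_5(79) = 2.7149
T(n) = O(n^(log_5 79))

For T(n) = 79T(n/5) + O(n^2): log_5(79) = 2.7149. This is Case 1 of the Master Theorem (c < log_b(a), work dominated by leaves), giving O(n^(log_5 79)).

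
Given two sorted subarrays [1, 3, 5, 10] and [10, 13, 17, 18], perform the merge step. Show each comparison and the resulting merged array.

Merging process:

Compare 1 vs 10: take 1 from left. Merged: [1]
Compare 3 vs 10: take 3 from left. Merged: [1, 3]
Compare 5 vs 10: take 5 from left. Merged: [1, 3, 5]
Compare 10 vs 10: take 10 from left. Merged: [1, 3, 5, 10]
Append remaining from right: [10, 13, 17, 18]. Merged: [1, 3, 5, 10, 10, 13, 17, 18]

Final merged array: [1, 3, 5, 10, 10, 13, 17, 18]
Total comparisons: 4

The merged array is [1, 3, 5, 10, 10, 13, 17, 18], requiring 4 comparisons. The merge step runs in O(n) time where n is the total number of elements.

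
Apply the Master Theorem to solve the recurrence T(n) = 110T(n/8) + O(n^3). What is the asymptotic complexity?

Master Theorem for T(n) = 110T(n/8) + O(n^3):

a = 110, b = 8, c = 3
log_b(a) = log_8(110) = 2.2605

Case 3: c = 3 > log_8(110) = 2.2605
T(n) = O(n^3) = O(n^3)

For T(n) = 110T(n/8) + O(n^3): log_8(110) = 2.2605. This is Case 3 of the Master Theorem (c > log_b(a), work dominated by root), giving O(n^3).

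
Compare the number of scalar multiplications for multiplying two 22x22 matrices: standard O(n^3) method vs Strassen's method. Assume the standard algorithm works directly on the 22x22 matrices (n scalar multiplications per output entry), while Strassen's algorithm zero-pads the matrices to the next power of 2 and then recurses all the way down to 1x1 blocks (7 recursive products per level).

Matrix multiplication for 22x22 matrices:

Strassen's algorithm requires power-of-2 dimensions. Pad 22x22 to 32x32 (next power of 2).

Standard algorithm: 22^3 = 10648 multiplications
Strassen's algorithm: 7^(log2(32)) = 7^5 = 16807 multiplications
Difference: 10648 - 16807 = -6159 (Strassen uses MORE here due to padding overhead — for small or just-over-power-of-2 n, padding can outweigh the per-level savings)

Standard: 10648 multiplications (22^3). Strassen: 16807 multiplications (7^5, after padding to 32x32). Strassen reduces 8 recursive multiplications to 7 at each level.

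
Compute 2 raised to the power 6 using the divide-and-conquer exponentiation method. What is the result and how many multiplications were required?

Computing 2^6 by squaring (build up from 2^1; each line after the first costs one multiplication):

2^1 = 2
2^2 = (2^1)^2 = 2^2 = 4
2^3 = 2 * 2^2 = 2 * 4 = 8
2^6 = (2^3)^2 = 8^2 = 64

Result: 64
Multiplications needed: 3 (3 lines after 2^1)

2^6 = 64. Using exponentiation by squaring, this requires 3 multiplications. The key idea: if the exponent is even, square the half-power; if odd, multiply by the base once.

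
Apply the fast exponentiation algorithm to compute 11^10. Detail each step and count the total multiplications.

Computing 11^10 by squaring (build up from 11^1; each line after the first costs one multiplication):

11^1 = 11
11^2 = (11^1)^2 = 11^2 = 121
11^4 = (11^2)^2 = 121^2 = 14641
11^5 = 11 * 11^4 = 11 * 14641 = 161051
11^10 = (11^5)^2 = 161051^2 = 25937424601

Result: 25937424601
Multiplications needed: 4 (4 lines after 11^1)

11^10 = 25937424601. Using exponentiation by squaring, this requires 4 multiplications. The key idea: if the exponent is even, square the half-power; if odd, multiply by the base once.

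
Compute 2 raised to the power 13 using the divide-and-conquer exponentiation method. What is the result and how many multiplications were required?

Computing 2^13 by squaring (build up from 2^1; each line after the first costs one multiplication):

2^1 = 2
2^2 = (2^1)^2 = 2^2 = 4
2^3 = 2 * 2^2 = 2 * 4 = 8
2^6 = (2^3)^2 = 8^2 = 64
2^12 = (2^6)^2 = 64^2 = 4096
2^13 = 2 * 2^12 = 2 * 4096 = 8192

Result: 8192
Multiplications needed: 5 (5 lines after 2^1)

2^13 = 8192. Using exponentiation by squaring, this requires 5 multiplications. The key idea: if the exponent is even, square the half-power; if odd, multiply by the base once.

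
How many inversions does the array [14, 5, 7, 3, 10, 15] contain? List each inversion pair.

Finding inversions in [14, 5, 7, 3, 10, 15]:

(0, 1): arr[0]=14 > arr[1]=5
(0, 2): arr[0]=14 > arr[2]=7
(0, 3): arr[0]=14 > arr[3]=3
(0, 4): arr[0]=14 > arr[4]=10
(1, 3): arr[1]=5 > arr[3]=3
(2, 3): arr[2]=7 > arr[3]=3

Total inversions: 6

The array has 6 inversion(s): (0,1), (0,2), (0,3), (0,4), (1,3), (2,3). Each pair (i,j) satisfies i < j and arr[i] > arr[j].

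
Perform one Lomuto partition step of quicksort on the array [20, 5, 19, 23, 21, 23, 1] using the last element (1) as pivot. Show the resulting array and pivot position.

Lomuto partition with pivot = 1:

Initial array: [20, 5, 19, 23, 21, 23, 1]

arr[0]=20 > 1: no swap
arr[1]=5 > 1: no swap
arr[2]=19 > 1: no swap
arr[3]=23 > 1: no swap
arr[4]=21 > 1: no swap
arr[5]=23 > 1: no swap

Place pivot at position 0: [1, 5, 19, 23, 21, 23, 20]
Pivot position: 0

After partitioning with pivot 1, the array becomes [1, 5, 19, 23, 21, 23, 20]. The pivot is placed at index 0. All elements to the left of the pivot are <= 1, and all elements to the right are > 1.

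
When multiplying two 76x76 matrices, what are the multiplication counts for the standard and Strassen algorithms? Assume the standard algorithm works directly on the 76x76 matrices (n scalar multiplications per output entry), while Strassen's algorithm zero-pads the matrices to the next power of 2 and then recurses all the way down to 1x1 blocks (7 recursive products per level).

Matrix multiplication for 76x76 matrices:

Strassen's algorithm requires power-of-2 dimensions. Pad 76x76 to 128x128 (next power of 2).

Standard algorithm: 76^3 = 438976 multiplications
Strassen's algorithm: 7^(log2(128)) = 7^7 = 823543 multiplications
Difference: 438976 - 823543 = -384567 (Strassen uses MORE here due to padding overhead — for small or just-over-power-of-2 n, padding can outweigh the per-level savings)

Standard: 438976 multiplications (76^3). Strassen: 823543 multiplications (7^7, after padding to 128x128). Strassen reduces 8 recursive multiplications to 7 at each level.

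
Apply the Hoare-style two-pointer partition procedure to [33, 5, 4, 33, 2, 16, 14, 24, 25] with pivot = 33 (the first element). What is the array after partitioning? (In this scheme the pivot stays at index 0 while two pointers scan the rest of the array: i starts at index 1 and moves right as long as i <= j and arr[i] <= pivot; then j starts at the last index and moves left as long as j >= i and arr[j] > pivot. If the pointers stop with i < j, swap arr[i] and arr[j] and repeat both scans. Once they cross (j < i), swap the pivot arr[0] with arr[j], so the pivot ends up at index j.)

Hoare-style two-pointer partition with pivot = 33:

Initial array: [33, 5, 4, 33, 2, 16, 14, 24, 25]

Pointers start at i = 1, j = 8.
i ends at 9, j ends at 8: the pointers have crossed (j < i), so scanning stops.

Swap pivot arr[0] with arr[8] to place pivot at position 8: [25, 5, 4, 33, 2, 16, 14, 24, 33]
Pivot position: 8

After partitioning with pivot 33, the array becomes [25, 5, 4, 33, 2, 16, 14, 24, 33]. The pivot is placed at index 8. All elements to the left of the pivot are <= 33, and all elements to the right are > 33.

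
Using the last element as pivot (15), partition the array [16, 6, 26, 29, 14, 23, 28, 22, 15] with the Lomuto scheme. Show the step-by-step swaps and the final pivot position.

Lomuto partition with pivot = 15:

Initial array: [16, 6, 26, 29, 14, 23, 28, 22, 15]

arr[0]=16 > 15: no swap
arr[1]=6 <= 15: swap with position 0, array becomes [6, 16, 26, 29, 14, 23, 28, 22, 15]
arr[2]=26 > 15: no swap
arr[3]=29 > 15: no swap
arr[4]=14 <= 15: swap with position 1, array becomes [6, 14, 26, 29, 16, 23, 28, 22, 15]
arr[5]=23 > 15: no swap
arr[6]=28 > 15: no swap
arr[7]=22 > 15: no swap

Place pivot at position 2: [6, 14, 15, 29, 16, 23, 28, 22, 26]
Pivot position: 2

After partitioning with pivot 15, the array becomes [6, 14, 15, 29, 16, 23, 28, 22, 26]. The pivot is placed at index 2. All elements to the left of the pivot are <= 15, and all elements to the right are > 15.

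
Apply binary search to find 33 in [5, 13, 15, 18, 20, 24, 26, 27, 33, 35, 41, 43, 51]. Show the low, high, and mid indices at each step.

Binary search for 33 in [5, 13, 15, 18, 20, 24, 26, 27, 33, 35, 41, 43, 51]:

lo=0, hi=12, mid=6, arr[mid]=26 -> 26 < 33, search right half
lo=7, hi=12, mid=9, arr[mid]=35 -> 35 > 33, search left half
lo=7, hi=8, mid=7, arr[mid]=27 -> 27 < 33, search right half
lo=8, hi=8, mid=8, arr[mid]=33 -> Found target at index 8!

Binary search finds 33 at index 8 after 4 comparisons. The search repeatedly halves the search space by comparing with the middle element.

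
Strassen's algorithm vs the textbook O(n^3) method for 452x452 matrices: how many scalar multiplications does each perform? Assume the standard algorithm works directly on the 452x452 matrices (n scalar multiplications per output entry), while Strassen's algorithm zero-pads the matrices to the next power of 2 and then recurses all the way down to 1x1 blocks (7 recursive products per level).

Matrix multiplication for 452x452 matrices:

Strassen's algorithm requires power-of-2 dimensions. Pad 452x452 to 512x512 (next power of 2).

Standard algorithm: 452^3 = 92345408 multiplications
Strassen's algorithm: 7^(log2(512)) = 7^9 = 40353607 multiplications
Savings: 92345408 - 40353607 = 51991801 multiplications

Standard: 92345408 multiplications (452^3). Strassen: 40353607 multiplications (7^9, after padding to 512x512). Strassen reduces 8 recursive multiplications to 7 at each level.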